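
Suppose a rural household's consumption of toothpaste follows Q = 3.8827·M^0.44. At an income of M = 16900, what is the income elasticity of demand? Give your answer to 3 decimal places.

For Q = A·M^β the income elasticity is constant and equal to β.
Here β = 0.44, so η = 0.440.

0.440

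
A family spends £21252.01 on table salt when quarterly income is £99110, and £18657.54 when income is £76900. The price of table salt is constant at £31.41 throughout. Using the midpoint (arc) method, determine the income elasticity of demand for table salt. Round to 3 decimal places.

With a constant price, Q₁ = 21252.01/31.41 = 676.600 and Q₂ = 18657.54/31.41 = 594.000 (equivalently, work directly with expenditure since P cancels).
Midpoint %ΔQ = (18657.54 − 21252.01)/19954.78 = -0.13002; midpoint %ΔI = (76900 − 99110)/88005 = -0.25237.
η = -0.13002 / -0.25237 = 0.515.

0.515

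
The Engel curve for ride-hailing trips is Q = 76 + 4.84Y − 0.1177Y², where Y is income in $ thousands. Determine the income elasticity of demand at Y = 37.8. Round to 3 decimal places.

-1.690

At Y = 37.8: Q = 90.7775.
dQ/dY = 4.84 − 0.2354Y = -4.05812.
η = (dQ/dY)·(Y/Q) = -4.05812 × (37.8/90.7775) = -1.690.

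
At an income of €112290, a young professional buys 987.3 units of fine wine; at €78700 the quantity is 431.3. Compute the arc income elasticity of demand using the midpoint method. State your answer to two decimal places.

ΔQ = 431.3 − 987.3 = -556; midpoint Q̄ = (987.3 + 431.3)/2 = 709.3.
ΔI = 78700 − 112290 = -33590; midpoint Ī = (112290 + 78700)/2 = 95495.
η = (ΔQ/Q̄) ÷ (ΔI/Ī) = (-556/709.3) ÷ (-33590/95495) = 2.23.

2.23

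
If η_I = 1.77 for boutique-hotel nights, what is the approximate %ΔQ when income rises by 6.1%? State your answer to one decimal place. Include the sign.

%ΔQ ≈ η × %ΔI = 1.77 × 6.1% = 10.8%.

10.8%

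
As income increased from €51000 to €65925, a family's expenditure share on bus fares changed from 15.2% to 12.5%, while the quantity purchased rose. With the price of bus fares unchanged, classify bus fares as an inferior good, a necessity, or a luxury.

Quantity rises but the budget share falls as income rises, so 0 < η < 1.

necessity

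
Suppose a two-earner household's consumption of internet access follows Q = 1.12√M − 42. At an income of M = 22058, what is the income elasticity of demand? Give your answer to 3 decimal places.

At M = 22058: Q = 124.342.
dQ/dM = 1.12/(2√M) = 0.00377055 at this income.
η = (dQ/dM)·(M/Q) = 0.00377055 × (22058/124.342) = 0.669.

0.669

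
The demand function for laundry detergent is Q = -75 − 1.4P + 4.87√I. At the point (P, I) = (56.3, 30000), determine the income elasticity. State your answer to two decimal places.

At P = 56.3, I = 30000: Q = 689.689.
Holding P constant, ∂Q/∂I = 4.87/(2√I) = 0.0140585.
η_I = (∂Q/∂I)·(I/Q) = 0.0140585 × (30000/689.689) = 0.61.

0.61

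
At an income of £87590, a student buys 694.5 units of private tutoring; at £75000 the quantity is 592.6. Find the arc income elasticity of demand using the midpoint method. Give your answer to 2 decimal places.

1.02

ΔQ = 592.6 − 694.5 = -101.9; midpoint Q̄ = (694.5 + 592.6)/2 = 643.55.
ΔI = 75000 − 87590 = -12590; midpoint Ī = (87590 + 75000)/2 = 81295.
η = (ΔQ/Q̄) ÷ (ΔI/Ī) = (-101.9/643.55) ÷ (-12590/81295) = 1.02.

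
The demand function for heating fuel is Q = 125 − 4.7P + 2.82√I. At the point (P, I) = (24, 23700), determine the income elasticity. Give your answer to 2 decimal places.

0.49

At P = 24, I = 23700: Q = 446.333.
Holding P constant, ∂Q/∂I = 2.82/(2√I) = 0.00915893.
η_I = (∂Q/∂I)·(I/Q) = 0.00915893 × (23700/446.333) = 0.49.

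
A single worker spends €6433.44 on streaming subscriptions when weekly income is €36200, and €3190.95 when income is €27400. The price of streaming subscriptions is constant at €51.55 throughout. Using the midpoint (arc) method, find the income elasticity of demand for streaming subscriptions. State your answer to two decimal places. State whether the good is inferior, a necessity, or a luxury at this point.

2.43 (luxury)

With a constant price, Q₁ = 6433.44/51.55 = 124.800 and Q₂ = 3190.95/51.55 = 61.900 (equivalently, work directly with expenditure since P cancels).
Midpoint %ΔQ = (3190.95 − 6433.44)/4812.20 = -0.67381; midpoint %ΔI = (27400 − 36200)/31800 = -0.27673.
η = -0.67381 / -0.27673 = 2.43.
η > 1 ⇒ luxury.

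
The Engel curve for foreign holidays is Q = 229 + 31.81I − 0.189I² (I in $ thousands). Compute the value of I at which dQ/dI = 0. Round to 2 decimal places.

84.15

dQ/dI = 31.81 − 0.378I.
The good is inferior where dQ/dI < 0. Setting dQ/dI = 0 gives I = 31.81 / 0.378 = 84.15.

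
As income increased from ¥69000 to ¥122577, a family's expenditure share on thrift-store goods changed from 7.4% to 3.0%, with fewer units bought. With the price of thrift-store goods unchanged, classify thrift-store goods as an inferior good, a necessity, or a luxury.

Quantity demanded falls as income rises, so η < 0.

inferior good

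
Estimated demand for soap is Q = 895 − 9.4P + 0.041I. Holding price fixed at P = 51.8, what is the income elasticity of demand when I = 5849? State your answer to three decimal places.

At P = 51.8, I = 5849: Q = 647.889.
Holding P constant, ∂Q/∂I = 0.041.
η_I = (∂Q/∂I)·(I/Q) = 0.041 × (5849/647.889) = 0.370.

0.370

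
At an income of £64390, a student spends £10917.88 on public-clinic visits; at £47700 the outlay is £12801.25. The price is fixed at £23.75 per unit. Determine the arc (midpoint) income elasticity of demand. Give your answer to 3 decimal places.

With a constant price, Q₁ = 10917.88/23.75 = 459.700 and Q₂ = 12801.25/23.75 = 539.000 (equivalently, work directly with expenditure since P cancels).
Midpoint %ΔQ = (12801.25 − 10917.88)/11859.56 = 0.15881; midpoint %ΔI = (47700 − 64390)/56045 = -0.29780.
η = 0.15881 / -0.29780 = -0.533.

-0.533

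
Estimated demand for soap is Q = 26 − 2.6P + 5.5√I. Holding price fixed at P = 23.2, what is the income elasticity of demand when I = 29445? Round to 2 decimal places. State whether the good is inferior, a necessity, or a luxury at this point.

0.52 (necessity)

At P = 23.2, I = 29445: Q = 909.455.
Holding P constant, ∂Q/∂I = 5.5/(2√I) = 0.0160261.
η_I = (∂Q/∂I)·(I/Q) = 0.0160261 × (29445/909.455) = 0.52.
Since 0 < η < 1, this is a necessity.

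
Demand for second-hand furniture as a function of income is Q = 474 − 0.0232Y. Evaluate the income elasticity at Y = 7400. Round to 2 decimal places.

-0.57

At Y = 7400: Q = 302.320.
dQ/dY = −0.0232.
η = (dQ/dY)·(Y/Q) = -0.0232 × (7400/302.320) = -0.57.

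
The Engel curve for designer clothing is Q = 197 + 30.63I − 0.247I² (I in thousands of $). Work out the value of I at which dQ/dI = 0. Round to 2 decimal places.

62.00

dQ/dI = 30.63 − 0.494I.
The good is inferior where dQ/dI < 0. Setting dQ/dI = 0 gives I = 30.63 / 0.494 = 62.00.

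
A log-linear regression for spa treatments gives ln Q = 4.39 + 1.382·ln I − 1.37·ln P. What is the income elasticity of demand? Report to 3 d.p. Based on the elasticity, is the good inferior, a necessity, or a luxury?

In a log-linear demand, the coefficient on ln I is the income elasticity.
So η = 1.382.
η > 1 ⇒ luxury.

1.382 (luxury)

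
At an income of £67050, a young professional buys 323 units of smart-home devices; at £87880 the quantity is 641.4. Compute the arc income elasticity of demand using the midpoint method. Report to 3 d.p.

2.456

ΔQ = 641.4 − 323 = 318.4; midpoint Q̄ = (323 + 641.4)/2 = 482.2.
ΔI = 87880 − 67050 = 20830; midpoint Ī = (67050 + 87880)/2 = 77465.
η = (ΔQ/Q̄) ÷ (ΔI/Ī) = (318.4/482.2) ÷ (20830/77465) = 2.456.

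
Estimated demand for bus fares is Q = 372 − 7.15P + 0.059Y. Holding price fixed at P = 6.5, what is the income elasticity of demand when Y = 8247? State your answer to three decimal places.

At P = 6.5, Y = 8247: Q = 812.098.
Holding P constant, ∂Q/∂Y = 0.059.
η_Y = (∂Q/∂Y)·(Y/Q) = 0.059 × (8247/812.098) = 0.599.

0.599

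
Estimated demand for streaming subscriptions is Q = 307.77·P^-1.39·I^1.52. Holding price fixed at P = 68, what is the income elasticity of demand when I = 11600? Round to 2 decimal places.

For a multiplicative demand Q = A·P^α·I^β, the income elasticity is β everywhere.
Here β = 1.52, so η = 1.52.

1.52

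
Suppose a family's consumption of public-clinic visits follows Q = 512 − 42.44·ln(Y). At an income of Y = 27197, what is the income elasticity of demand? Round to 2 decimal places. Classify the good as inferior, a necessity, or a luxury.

At Y = 27197: Q = 78.651.
dQ/dY = -42.44/Y = -0.00156047 at this income.
η = (dQ/dY)·(Y/Q) = -0.00156047 × (27197/78.651) = -0.54.
Since η < 0, the good is an inferior good.

-0.54 (inferior good)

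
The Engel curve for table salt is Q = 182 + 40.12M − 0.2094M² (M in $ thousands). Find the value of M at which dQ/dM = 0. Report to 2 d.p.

dQ/dM = 40.12 − 0.4188M.
The good is inferior where dQ/dM < 0. Setting dQ/dM = 0 gives M = 40.12 / 0.4188 = 95.80.

95.80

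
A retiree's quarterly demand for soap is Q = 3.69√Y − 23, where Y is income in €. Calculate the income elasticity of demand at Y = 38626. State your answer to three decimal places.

At Y = 38626: Q = 702.214.
dQ/dY = 3.69/(2√Y) = 0.00938764 at this income.
η = (dQ/dY)·(Y/Q) = 0.00938764 × (38626/702.214) = 0.516.

0.516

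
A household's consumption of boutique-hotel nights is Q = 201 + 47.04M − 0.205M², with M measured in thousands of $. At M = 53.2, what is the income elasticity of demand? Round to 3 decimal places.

0.632

At M = 53.2: Q = 2123.3288.
dQ/dM = 47.04 − 0.41M = 25.22800.
η = (dQ/dM)·(M/Q) = 25.22800 × (53.2/2123.3288) = 0.632.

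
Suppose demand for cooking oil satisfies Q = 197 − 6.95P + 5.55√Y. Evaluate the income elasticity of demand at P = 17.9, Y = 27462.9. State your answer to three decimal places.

0.463

At P = 17.9, Y = 27462.9: Q = 992.337.
Holding P constant, ∂Q/∂Y = 5.55/(2√Y) = 0.0167452.
η_Y = (∂Q/∂Y)·(Y/Q) = 0.0167452 × (27462.9/992.337) = 0.463.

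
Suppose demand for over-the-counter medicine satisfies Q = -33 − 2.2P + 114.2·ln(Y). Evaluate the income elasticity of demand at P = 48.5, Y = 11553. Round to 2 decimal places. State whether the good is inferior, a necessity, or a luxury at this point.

At P = 48.5, Y = 11553: Q = 928.607.
Holding P constant, ∂Q/∂Y = 114.2/Y = 0.00988488.
η_Y = (∂Q/∂Y)·(Y/Q) = 0.00988488 × (11553/928.607) = 0.12.
Since 0 < η < 1, this is a necessity.

0.12 (necessity)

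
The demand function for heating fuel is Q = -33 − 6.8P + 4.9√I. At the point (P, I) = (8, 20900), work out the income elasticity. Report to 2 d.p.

At P = 8, I = 20900: Q = 620.985.
Holding P constant, ∂Q/∂I = 4.9/(2√I) = 0.016947.
η_I = (∂Q/∂I)·(I/Q) = 0.016947 × (20900/620.985) = 0.57.

0.57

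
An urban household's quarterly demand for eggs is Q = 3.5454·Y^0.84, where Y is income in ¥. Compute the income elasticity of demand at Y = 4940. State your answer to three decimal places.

0.840

For Q = A·Y^β the income elasticity is constant and equal to β.
Here β = 0.84, so η = 0.840.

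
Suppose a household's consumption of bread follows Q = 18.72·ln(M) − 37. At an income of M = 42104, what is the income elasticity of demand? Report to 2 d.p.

0.12

At M = 42104: Q = 162.329.
dQ/dM = 18.72/M = 0.000444613 at this income.
η = (dQ/dM)·(M/Q) = 0.000444613 × (42104/162.329) = 0.12.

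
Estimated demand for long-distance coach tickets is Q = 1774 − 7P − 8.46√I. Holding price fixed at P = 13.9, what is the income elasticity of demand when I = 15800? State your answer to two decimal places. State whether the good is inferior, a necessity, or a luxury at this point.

-0.87 (inferior good)

At P = 13.9, I = 15800: Q = 613.294.
Holding P constant, ∂Q/∂I = -8.46/(2√I) = -0.0336521.
η_I = (∂Q/∂I)·(I/Q) = -0.0336521 × (15800/613.294) = -0.87.
Since η < 0, this is an inferior good.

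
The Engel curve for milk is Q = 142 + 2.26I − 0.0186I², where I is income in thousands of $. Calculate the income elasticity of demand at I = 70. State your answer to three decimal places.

-0.115

At I = 70: Q = 209.0600.
dQ/dI = 2.26 − 0.0372I = -0.34400.
η = (dQ/dI)·(I/Q) = -0.34400 × (70/209.0600) = -0.115.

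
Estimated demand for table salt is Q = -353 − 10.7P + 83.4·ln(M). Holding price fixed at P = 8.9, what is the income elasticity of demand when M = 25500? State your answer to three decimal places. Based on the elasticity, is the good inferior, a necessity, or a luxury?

At P = 8.9, M = 25500: Q = 397.983.
Holding P constant, ∂Q/∂M = 83.4/M = 0.00327059.
η_M = (∂Q/∂M)·(M/Q) = 0.00327059 × (25500/397.983) = 0.210.
Since 0 < η < 1, this is a necessity.

0.210 (necessity)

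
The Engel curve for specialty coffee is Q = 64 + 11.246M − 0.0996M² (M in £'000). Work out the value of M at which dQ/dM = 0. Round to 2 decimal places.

56.46

dQ/dM = 11.246 − 0.1992M.
The good is inferior where dQ/dM < 0. Setting dQ/dM = 0 gives M = 11.246 / 0.1992 = 56.46.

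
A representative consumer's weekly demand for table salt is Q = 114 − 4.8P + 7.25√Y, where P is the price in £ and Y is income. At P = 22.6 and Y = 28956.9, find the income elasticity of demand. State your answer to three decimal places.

0.498

At P = 22.6, Y = 28956.9: Q = 1239.233.
Holding P constant, ∂Q/∂Y = 7.25/(2√Y) = 0.0213026.
η_Y = (∂Q/∂Y)·(Y/Q) = 0.0213026 × (28956.9/1239.233) = 0.498.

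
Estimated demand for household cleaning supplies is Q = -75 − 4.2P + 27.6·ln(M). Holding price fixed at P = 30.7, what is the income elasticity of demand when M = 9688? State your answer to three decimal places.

0.559

At P = 30.7, M = 9688: Q = 49.391.
Holding P constant, ∂Q/∂M = 27.6/M = 0.00284889.
η_M = (∂Q/∂M)·(M/Q) = 0.00284889 × (9688/49.391) = 0.559.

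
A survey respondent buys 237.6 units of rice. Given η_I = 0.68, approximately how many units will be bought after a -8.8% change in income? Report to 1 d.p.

%ΔQ ≈ η × %ΔI = 0.68 × (-8.8%) = -5.984%.
New Q ≈ 237.6 × (1 − 0.05984) = 223.4.

223.4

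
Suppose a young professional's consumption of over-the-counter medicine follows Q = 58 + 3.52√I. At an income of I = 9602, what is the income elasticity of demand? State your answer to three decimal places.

At I = 9602: Q = 402.924.
dQ/dI = 3.52/(2√I) = 0.0179611 at this income.
η = (dQ/dI)·(I/Q) = 0.0179611 × (9602/402.924) = 0.428.

0.428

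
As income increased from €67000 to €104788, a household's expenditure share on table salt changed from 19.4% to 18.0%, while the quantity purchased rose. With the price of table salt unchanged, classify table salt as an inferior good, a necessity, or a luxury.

Quantity rises but the budget share falls as income rises, so 0 < η < 1.

necessity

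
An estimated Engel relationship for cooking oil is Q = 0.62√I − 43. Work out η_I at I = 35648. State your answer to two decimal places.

0.79

At I = 35648: Q = 74.060.
dQ/dI = 0.62/(2√I) = 0.00164189 at this income.
η = (dQ/dI)·(I/Q) = 0.00164189 × (35648/74.060) = 0.79.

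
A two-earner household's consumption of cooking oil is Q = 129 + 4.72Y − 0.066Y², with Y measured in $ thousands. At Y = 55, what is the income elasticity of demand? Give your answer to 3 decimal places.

At Y = 55: Q = 188.9500.
dQ/dY = 4.72 − 0.132Y = -2.54000.
η = (dQ/dY)·(Y/Q) = -2.54000 × (55/188.9500) = -0.739.

-0.739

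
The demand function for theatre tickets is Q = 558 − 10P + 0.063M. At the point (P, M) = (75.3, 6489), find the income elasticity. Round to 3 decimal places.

1.912

At P = 75.3, M = 6489: Q = 213.807.
Holding P constant, ∂Q/∂M = 0.063.
η_M = (∂Q/∂M)·(M/Q) = 0.063 × (6489/213.807) = 1.912.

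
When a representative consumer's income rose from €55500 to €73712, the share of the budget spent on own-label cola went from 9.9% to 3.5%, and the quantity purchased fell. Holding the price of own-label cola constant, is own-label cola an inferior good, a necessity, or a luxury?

inferior good

Quantity demanded falls as income rises, so η < 0.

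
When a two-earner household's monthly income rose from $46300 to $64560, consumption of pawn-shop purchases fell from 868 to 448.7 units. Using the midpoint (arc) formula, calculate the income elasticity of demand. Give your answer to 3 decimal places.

ΔQ = 448.7 − 868 = -419.3; midpoint Q̄ = (868 + 448.7)/2 = 658.35.
ΔI = 64560 − 46300 = 18260; midpoint Ī = (46300 + 64560)/2 = 55430.
η = (ΔQ/Q̄) ÷ (ΔI/Ī) = (-419.3/658.35) ÷ (18260/55430) = -1.933.

-1.933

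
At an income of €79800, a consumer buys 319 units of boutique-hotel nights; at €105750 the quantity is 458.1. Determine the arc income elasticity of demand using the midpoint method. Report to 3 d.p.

1.280

ΔQ = 458.1 − 319 = 139.1; midpoint Q̄ = (319 + 458.1)/2 = 388.55.
ΔI = 105750 − 79800 = 25950; midpoint Ī = (79800 + 105750)/2 = 92775.
η = (ΔQ/Q̄) ÷ (ΔI/Ī) = (139.1/388.55) ÷ (25950/92775) = 1.280.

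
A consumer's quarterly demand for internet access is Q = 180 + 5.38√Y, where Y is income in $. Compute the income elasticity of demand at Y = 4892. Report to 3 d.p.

0.338

At Y = 4892: Q = 556.292.
dQ/dY = 5.38/(2√Y) = 0.03846 at this income.
η = (dQ/dY)·(Y/Q) = 0.03846 × (4892/556.292) = 0.338.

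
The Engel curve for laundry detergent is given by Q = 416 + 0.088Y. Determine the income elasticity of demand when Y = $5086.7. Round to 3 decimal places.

0.518

At Y = 5086.7: Q = 863.630.
dQ/dY = 0.088.
η = (dQ/dY)·(Y/Q) = 0.088 × (5086.7/863.630) = 0.518.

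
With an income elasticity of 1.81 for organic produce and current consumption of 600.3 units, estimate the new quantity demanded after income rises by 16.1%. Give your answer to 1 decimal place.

775.2

%ΔQ ≈ η × %ΔI = 1.81 × 16.1% = 29.141%.
New Q ≈ 600.3 × (1 + 0.29141) = 775.2.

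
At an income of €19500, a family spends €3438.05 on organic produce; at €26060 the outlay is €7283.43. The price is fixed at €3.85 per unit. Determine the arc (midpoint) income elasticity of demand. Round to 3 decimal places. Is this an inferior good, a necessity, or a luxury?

With a constant price, Q₁ = 3438.05/3.85 = 893.000 and Q₂ = 7283.43/3.85 = 1891.800 (equivalently, work directly with expenditure since P cancels).
Midpoint %ΔQ = (7283.43 − 3438.05)/5360.74 = 0.71732; midpoint %ΔI = (26060 − 19500)/22780 = 0.28797.
η = 0.71732 / 0.28797 = 2.491.
η > 1 ⇒ luxury.

2.491 (luxury)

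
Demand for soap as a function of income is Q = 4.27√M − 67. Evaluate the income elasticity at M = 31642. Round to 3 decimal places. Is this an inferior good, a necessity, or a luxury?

At M = 31642: Q = 692.556.
dQ/dM = 4.27/(2√M) = 0.0120023 at this income.
η = (dQ/dM)·(M/Q) = 0.0120023 × (31642/692.556) = 0.548.
Since 0 < η < 1, the good is a necessity.

0.548 (necessity)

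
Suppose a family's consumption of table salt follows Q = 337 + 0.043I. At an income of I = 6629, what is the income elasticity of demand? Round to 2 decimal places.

0.46

At I = 6629: Q = 622.047.
dQ/dI = 0.043.
η = (dQ/dI)·(I/Q) = 0.043 × (6629/622.047) = 0.46.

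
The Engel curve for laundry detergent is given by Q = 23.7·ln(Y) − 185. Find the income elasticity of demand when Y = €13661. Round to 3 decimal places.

0.583

At Y = 13661: Q = 40.679.
dQ/dY = 23.7/Y = 0.00173487 at this income.
η = (dQ/dY)·(Y/Q) = 0.00173487 × (13661/40.679) = 0.583.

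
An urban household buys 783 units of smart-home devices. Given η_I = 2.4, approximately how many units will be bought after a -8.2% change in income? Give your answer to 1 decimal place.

628.9

%ΔQ ≈ η × %ΔI = 2.4 × (-8.2%) = -19.68%.
New Q ≈ 783 × (1 − 0.1968) = 628.9.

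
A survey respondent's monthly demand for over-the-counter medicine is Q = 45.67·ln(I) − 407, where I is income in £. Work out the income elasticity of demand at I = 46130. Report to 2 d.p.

0.55

At I = 46130: Q = 83.460.
dQ/dI = 45.67/I = 0.000990028 at this income.
η = (dQ/dI)·(I/Q) = 0.000990028 × (46130/83.460) = 0.55.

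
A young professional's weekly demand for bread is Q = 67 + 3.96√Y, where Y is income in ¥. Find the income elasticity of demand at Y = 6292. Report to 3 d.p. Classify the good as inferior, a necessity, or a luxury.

At Y = 6292: Q = 381.116.
dQ/dY = 3.96/(2√Y) = 0.0249615 at this income.
η = (dQ/dY)·(Y/Q) = 0.0249615 × (6292/381.116) = 0.412.
Since 0 < η < 1, the good is a necessity.

0.412 (necessity)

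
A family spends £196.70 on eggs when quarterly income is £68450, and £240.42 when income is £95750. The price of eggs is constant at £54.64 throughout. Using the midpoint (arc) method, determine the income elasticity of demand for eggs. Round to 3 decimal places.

With a constant price, Q₁ = 196.70/54.64 = 3.600 and Q₂ = 240.42/54.64 = 4.400 (equivalently, work directly with expenditure since P cancels).
Midpoint %ΔQ = (240.42 − 196.70)/218.56 = 0.20004; midpoint %ΔI = (95750 − 68450)/82100 = 0.33252.
η = 0.20004 / 0.33252 = 0.602.

0.602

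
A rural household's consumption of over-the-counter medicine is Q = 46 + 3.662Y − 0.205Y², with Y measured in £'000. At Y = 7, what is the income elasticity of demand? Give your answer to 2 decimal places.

0.09

At Y = 7: Q = 61.5890.
dQ/dY = 3.662 − 0.41Y = 0.79200.
η = (dQ/dY)·(Y/Q) = 0.79200 × (7/61.5890) = 0.09.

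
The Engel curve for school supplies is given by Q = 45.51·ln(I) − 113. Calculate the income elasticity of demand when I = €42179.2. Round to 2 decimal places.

At I = 42179.2: Q = 371.667.
dQ/dI = 45.51/I = 0.00107897 at this income.
η = (dQ/dI)·(I/Q) = 0.00107897 × (42179.2/371.667) = 0.12.

0.12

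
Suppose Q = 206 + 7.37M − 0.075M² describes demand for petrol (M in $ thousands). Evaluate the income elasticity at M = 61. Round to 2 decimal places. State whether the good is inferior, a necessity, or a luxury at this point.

At M = 61: Q = 376.4950.
dQ/dM = 7.37 − 0.15M = -1.78000.
η = (dQ/dM)·(M/Q) = -1.78000 × (61/376.4950) = -0.29.
η < 0 ⇒ inferior good.

-0.29 (inferior good)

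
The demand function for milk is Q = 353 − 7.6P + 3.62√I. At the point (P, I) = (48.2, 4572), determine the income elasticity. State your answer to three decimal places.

At P = 48.2, I = 4572: Q = 231.452.
Holding P constant, ∂Q/∂I = 3.62/(2√I) = 0.0267686.
η_I = (∂Q/∂I)·(I/Q) = 0.0267686 × (4572/231.452) = 0.529.

0.529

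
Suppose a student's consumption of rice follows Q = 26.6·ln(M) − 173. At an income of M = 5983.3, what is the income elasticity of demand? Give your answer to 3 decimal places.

0.456

At M = 5983.3: Q = 58.333.
dQ/dM = 26.6/M = 0.00444571 at this income.
η = (dQ/dM)·(M/Q) = 0.00444571 × (5983.3/58.333) = 0.456.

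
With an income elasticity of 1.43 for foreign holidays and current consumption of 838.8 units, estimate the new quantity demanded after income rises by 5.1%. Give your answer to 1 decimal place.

900.0

%ΔQ ≈ η × %ΔI = 1.43 × 5.1% = 7.293%.
New Q ≈ 838.8 × (1 + 0.07293) = 900.0.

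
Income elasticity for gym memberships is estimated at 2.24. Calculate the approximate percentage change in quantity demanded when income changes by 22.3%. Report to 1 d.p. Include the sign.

50.0%

%ΔQ ≈ η × %ΔI = 2.24 × 22.3% = 50.0%.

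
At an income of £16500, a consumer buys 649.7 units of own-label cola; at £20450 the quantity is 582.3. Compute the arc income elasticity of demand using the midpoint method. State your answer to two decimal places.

-0.51

ΔQ = 582.3 − 649.7 = -67.4; midpoint Q̄ = (649.7 + 582.3)/2 = 616.
ΔI = 20450 − 16500 = 3950; midpoint Ī = (16500 + 20450)/2 = 18475.
η = (ΔQ/Q̄) ÷ (ΔI/Ī) = (-67.4/616) ÷ (3950/18475) = -0.51.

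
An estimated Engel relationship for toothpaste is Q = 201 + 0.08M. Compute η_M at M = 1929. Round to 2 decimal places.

At M = 1929: Q = 355.320.
dQ/dM = 0.08.
η = (dQ/dM)·(M/Q) = 0.08 × (1929/355.320) = 0.43.

0.43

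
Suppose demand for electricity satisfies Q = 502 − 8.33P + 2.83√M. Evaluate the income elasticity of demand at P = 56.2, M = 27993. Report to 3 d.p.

0.467

At P = 56.2, M = 27993: Q = 507.344.
Holding P constant, ∂Q/∂M = 2.83/(2√M) = 0.0084573.
η_M = (∂Q/∂M)·(M/Q) = 0.0084573 × (27993/507.344) = 0.467.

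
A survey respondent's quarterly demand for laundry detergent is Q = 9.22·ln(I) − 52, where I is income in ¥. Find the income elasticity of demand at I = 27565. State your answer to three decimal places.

At I = 27565: Q = 42.268.
dQ/dI = 9.22/I = 0.000334482 at this income.
η = (dQ/dI)·(I/Q) = 0.000334482 × (27565/42.268) = 0.218.

0.218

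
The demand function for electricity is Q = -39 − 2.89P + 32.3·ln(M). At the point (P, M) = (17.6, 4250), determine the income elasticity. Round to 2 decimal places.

At P = 17.6, M = 4250: Q = 179.992.
Holding P constant, ∂Q/∂M = 32.3/M = 0.0076.
η_M = (∂Q/∂M)·(M/Q) = 0.0076 × (4250/179.992) = 0.18.

0.18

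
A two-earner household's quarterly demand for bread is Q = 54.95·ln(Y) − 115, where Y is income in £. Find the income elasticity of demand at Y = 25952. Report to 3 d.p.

0.124

At Y = 25952: Q = 443.512.
dQ/dY = 54.95/Y = 0.00211737 at this income.
η = (dQ/dY)·(Y/Q) = 0.00211737 × (25952/443.512) = 0.124.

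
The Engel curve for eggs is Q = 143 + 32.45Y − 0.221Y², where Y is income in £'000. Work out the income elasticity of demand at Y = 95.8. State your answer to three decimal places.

-0.775

At Y = 95.8: Q = 1223.4516.
dQ/dY = 32.45 − 0.442Y = -9.89360.
η = (dQ/dY)·(Y/Q) = -9.89360 × (95.8/1223.4516) = -0.775.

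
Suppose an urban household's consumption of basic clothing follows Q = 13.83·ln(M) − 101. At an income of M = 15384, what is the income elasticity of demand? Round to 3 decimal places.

0.428

At M = 15384: Q = 32.336.
dQ/dM = 13.83/M = 0.000898986 at this income.
η = (dQ/dM)·(M/Q) = 0.000898986 × (15384/32.336) = 0.428.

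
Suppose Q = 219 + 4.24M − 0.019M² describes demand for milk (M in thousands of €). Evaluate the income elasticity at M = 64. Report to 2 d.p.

At M = 64: Q = 412.5360.
dQ/dM = 4.24 − 0.038M = 1.80800.
η = (dQ/dM)·(M/Q) = 1.80800 × (64/412.5360) = 0.28.

0.28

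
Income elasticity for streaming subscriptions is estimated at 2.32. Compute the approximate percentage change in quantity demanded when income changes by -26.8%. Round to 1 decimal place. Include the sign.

%ΔQ ≈ η × %ΔI = 2.32 × (-26.8%) = -62.2%.

-62.2%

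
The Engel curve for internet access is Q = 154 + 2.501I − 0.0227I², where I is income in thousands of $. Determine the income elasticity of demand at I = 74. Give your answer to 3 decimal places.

-0.296

At I = 74: Q = 214.7688.
dQ/dI = 2.501 − 0.0454I = -0.85860.
η = (dQ/dI)·(I/Q) = -0.85860 × (74/214.7688) = -0.296.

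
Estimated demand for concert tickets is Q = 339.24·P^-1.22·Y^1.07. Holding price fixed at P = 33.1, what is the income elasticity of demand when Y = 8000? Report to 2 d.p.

1.07

For a multiplicative demand Q = A·P^α·Y^β, the income elasticity is β everywhere.
Here β = 1.07, so η = 1.07.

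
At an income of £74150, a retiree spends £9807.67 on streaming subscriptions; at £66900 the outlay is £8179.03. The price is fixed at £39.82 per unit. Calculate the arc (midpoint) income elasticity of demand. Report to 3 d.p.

1.762

With a constant price, Q₁ = 9807.67/39.82 = 246.300 and Q₂ = 8179.03/39.82 = 205.400 (equivalently, work directly with expenditure since P cancels).
Midpoint %ΔQ = (8179.03 − 9807.67)/8993.35 = -0.18109; midpoint %ΔI = (66900 − 74150)/70525 = -0.10280.
η = -0.18109 / -0.10280 = 1.762.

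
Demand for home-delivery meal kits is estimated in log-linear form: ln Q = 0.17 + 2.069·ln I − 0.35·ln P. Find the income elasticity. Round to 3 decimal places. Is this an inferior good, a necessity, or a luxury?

2.069 (luxury)

In a log-linear demand, the coefficient on ln I is the income elasticity.
So η = 2.069.
η > 1 ⇒ luxury.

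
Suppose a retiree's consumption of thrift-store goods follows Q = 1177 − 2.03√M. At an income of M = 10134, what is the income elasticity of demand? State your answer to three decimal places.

-0.105

At M = 10134: Q = 972.644.
dQ/dM = -2.03/(2√M) = -0.0100827 at this income.
η = (dQ/dM)·(M/Q) = -0.0100827 × (10134/972.644) = -0.105.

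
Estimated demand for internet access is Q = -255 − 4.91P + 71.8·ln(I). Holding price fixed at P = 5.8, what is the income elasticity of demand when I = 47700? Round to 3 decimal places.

0.147

At P = 5.8, I = 47700: Q = 490.001.
Holding P constant, ∂Q/∂I = 71.8/I = 0.00150524.
η_I = (∂Q/∂I)·(I/Q) = 0.00150524 × (47700/490.001) = 0.147.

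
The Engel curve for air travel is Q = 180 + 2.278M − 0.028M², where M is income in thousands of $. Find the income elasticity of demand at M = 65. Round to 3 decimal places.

-0.422

At M = 65: Q = 209.7700.
dQ/dM = 2.278 − 0.056M = -1.36200.
η = (dQ/dM)·(M/Q) = -1.36200 × (65/209.7700) = -0.422.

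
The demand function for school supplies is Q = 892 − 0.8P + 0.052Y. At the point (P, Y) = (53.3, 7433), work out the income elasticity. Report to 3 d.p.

At P = 53.3, Y = 7433: Q = 1235.876.
Holding P constant, ∂Q/∂Y = 0.052.
η_Y = (∂Q/∂Y)·(Y/Q) = 0.052 × (7433/1235.876) = 0.313.

0.313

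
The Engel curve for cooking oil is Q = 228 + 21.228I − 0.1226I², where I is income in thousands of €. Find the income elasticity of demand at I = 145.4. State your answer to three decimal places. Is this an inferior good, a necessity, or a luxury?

At I = 145.4: Q = 722.6450.
dQ/dI = 21.228 − 0.2452I = -14.42408.
η = (dQ/dI)·(I/Q) = -14.42408 × (145.4/722.6450) = -2.902.
η < 0 ⇒ inferior good.

-2.902 (inferior good)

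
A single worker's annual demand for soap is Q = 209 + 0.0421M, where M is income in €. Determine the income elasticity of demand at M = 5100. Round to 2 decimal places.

At M = 5100: Q = 423.710.
dQ/dM = 0.0421.
η = (dQ/dM)·(M/Q) = 0.0421 × (5100/423.710) = 0.51.

0.51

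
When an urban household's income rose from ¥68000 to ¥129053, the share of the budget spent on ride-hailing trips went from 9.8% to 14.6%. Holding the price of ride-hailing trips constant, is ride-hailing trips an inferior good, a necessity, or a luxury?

The budget share rises as income rises, so η > 1.

luxury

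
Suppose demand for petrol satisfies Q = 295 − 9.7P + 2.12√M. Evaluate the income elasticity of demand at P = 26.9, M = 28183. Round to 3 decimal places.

0.456

At P = 26.9, M = 28183: Q = 389.971.
Holding P constant, ∂Q/∂M = 2.12/(2√M) = 0.00631411.
η_M = (∂Q/∂M)·(M/Q) = 0.00631411 × (28183/389.971) = 0.456.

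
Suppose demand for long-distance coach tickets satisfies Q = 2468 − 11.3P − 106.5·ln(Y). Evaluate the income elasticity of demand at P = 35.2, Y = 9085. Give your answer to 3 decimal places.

-0.097

At P = 35.2, Y = 9085: Q = 1099.559.
Holding P constant, ∂Q/∂Y = -106.5/Y = -0.0117226.
η_Y = (∂Q/∂Y)·(Y/Q) = -0.0117226 × (9085/1099.559) = -0.097.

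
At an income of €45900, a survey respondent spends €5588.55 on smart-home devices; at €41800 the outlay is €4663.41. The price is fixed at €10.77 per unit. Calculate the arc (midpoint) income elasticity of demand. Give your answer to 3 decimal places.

1.930

With a constant price, Q₁ = 5588.55/10.77 = 518.900 and Q₂ = 4663.41/10.77 = 433.000 (equivalently, work directly with expenditure since P cancels).
Midpoint %ΔQ = (4663.41 − 5588.55)/5125.98 = -0.18048; midpoint %ΔI = (41800 − 45900)/43850 = -0.09350.
η = -0.18048 / -0.09350 = 1.930.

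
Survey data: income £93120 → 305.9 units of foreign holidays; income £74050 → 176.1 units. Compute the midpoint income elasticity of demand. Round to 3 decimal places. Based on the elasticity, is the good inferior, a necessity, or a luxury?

2.361 (luxury)

ΔQ = 176.1 − 305.9 = -129.8; midpoint Q̄ = (305.9 + 176.1)/2 = 241.
ΔI = 74050 − 93120 = -19070; midpoint Ī = (93120 + 74050)/2 = 83585.
η = (ΔQ/Q̄) ÷ (ΔI/Ī) = (-129.8/241) ÷ (-19070/83585) = 2.361.
η > 1 ⇒ luxury.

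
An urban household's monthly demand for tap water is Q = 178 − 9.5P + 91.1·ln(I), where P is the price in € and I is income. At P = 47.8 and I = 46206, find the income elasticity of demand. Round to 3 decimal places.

At P = 47.8, I = 46206: Q = 702.393.
Holding P constant, ∂Q/∂I = 91.1/I = 0.00197161.
η_I = (∂Q/∂I)·(I/Q) = 0.00197161 × (46206/702.393) = 0.130.

0.130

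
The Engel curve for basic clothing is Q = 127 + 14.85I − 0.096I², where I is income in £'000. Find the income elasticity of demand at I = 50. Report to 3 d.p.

0.417

At I = 50: Q = 629.5000.
dQ/dI = 14.85 − 0.192I = 5.25000.
η = (dQ/dI)·(I/Q) = 5.25000 × (50/629.5000) = 0.417.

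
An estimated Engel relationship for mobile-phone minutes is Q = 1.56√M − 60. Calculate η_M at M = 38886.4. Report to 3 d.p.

At M = 38886.4: Q = 247.626.
dQ/dM = 1.56/(2√M) = 0.00395545 at this income.
η = (dQ/dM)·(M/Q) = 0.00395545 × (38886.4/247.626) = 0.621.

0.621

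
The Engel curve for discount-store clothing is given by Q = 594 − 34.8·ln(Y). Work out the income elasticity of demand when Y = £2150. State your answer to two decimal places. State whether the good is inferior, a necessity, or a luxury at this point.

-0.11 (inferior good)

At Y = 2150: Q = 326.972.
dQ/dY = -34.8/Y = -0.016186 at this income.
η = (dQ/dY)·(Y/Q) = -0.016186 × (2150/326.972) = -0.11.
Since η < 0, the good is an inferior good.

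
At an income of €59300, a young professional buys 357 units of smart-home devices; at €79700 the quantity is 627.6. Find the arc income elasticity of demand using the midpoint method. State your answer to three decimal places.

ΔQ = 627.6 − 357 = 270.6; midpoint Q̄ = (357 + 627.6)/2 = 492.3.
ΔI = 79700 − 59300 = 20400; midpoint Ī = (59300 + 79700)/2 = 69500.
η = (ΔQ/Q̄) ÷ (ΔI/Ī) = (270.6/492.3) ÷ (20400/69500) = 1.873.

1.873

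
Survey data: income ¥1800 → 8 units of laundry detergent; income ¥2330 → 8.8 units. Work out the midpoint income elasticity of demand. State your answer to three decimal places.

ΔQ = 8.8 − 8 = 0.8; midpoint Q̄ = (8 + 8.8)/2 = 8.4.
ΔI = 2330 − 1800 = 530; midpoint Ī = (1800 + 2330)/2 = 2065.
η = (ΔQ/Q̄) ÷ (ΔI/Ī) = (0.8/8.4) ÷ (530/2065) = 0.371.

0.371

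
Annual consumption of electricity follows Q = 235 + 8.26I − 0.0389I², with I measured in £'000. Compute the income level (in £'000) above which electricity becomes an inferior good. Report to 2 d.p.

dQ/dI = 8.26 − 0.0778I.
The good is inferior where dQ/dI < 0. Setting dQ/dI = 0 gives I = 8.26 / 0.0778 = 106.17.

106.17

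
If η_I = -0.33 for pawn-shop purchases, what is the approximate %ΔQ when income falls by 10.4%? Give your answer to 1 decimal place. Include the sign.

3.4%

%ΔQ ≈ η × %ΔI = -0.33 × (-10.4%) = 3.4%.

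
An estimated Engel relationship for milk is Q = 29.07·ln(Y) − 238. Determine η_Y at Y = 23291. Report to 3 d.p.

At Y = 23291: Q = 54.323.
dQ/dY = 29.07/Y = 0.00124812 at this income.
η = (dQ/dY)·(Y/Q) = 0.00124812 × (23291/54.323) = 0.535.

0.535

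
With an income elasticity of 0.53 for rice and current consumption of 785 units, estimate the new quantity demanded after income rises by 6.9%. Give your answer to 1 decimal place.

813.7

%ΔQ ≈ η × %ΔI = 0.53 × 6.9% = 3.657%.
New Q ≈ 785 × (1 + 0.03657) = 813.7.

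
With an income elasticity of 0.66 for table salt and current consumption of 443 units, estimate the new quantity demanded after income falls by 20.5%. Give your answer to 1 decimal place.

383.1

%ΔQ ≈ η × %ΔI = 0.66 × (-20.5%) = -13.53%.
New Q ≈ 443 × (1 − 0.1353) = 383.1.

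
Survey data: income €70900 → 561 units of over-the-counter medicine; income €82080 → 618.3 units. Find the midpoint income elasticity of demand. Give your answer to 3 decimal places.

ΔQ = 618.3 − 561 = 57.3; midpoint Q̄ = (561 + 618.3)/2 = 589.65.
ΔI = 82080 − 70900 = 11180; midpoint Ī = (70900 + 82080)/2 = 76490.
η = (ΔQ/Q̄) ÷ (ΔI/Ī) = (57.3/589.65) ÷ (11180/76490) = 0.665.

0.665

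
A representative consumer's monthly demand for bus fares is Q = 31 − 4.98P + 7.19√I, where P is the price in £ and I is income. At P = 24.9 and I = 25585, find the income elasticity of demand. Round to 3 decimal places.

0.544

At P = 24.9, I = 25585: Q = 1057.061.
Holding P constant, ∂Q/∂I = 7.19/(2√I) = 0.0224753.
η_I = (∂Q/∂I)·(I/Q) = 0.0224753 × (25585/1057.061) = 0.544.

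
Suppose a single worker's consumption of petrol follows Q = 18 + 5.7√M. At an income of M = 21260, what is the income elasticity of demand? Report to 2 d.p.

At M = 21260: Q = 849.106.
dQ/dM = 5.7/(2√M) = 0.0195462 at this income.
η = (dQ/dM)·(M/Q) = 0.0195462 × (21260/849.106) = 0.49.

0.49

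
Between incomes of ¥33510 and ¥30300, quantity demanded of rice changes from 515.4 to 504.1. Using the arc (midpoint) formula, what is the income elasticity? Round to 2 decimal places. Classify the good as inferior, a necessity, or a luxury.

0.22 (necessity)

ΔQ = 504.1 − 515.4 = -11.3; midpoint Q̄ = (515.4 + 504.1)/2 = 509.75.
ΔI = 30300 − 33510 = -3210; midpoint Ī = (33510 + 30300)/2 = 31905.
η = (ΔQ/Q̄) ÷ (ΔI/Ī) = (-11.3/509.75) ÷ (-3210/31905) = 0.22.
0 < η < 1 ⇒ necessity.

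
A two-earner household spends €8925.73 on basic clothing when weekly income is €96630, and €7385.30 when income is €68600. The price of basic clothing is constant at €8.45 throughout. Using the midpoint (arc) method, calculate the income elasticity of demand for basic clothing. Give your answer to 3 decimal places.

0.557

With a constant price, Q₁ = 8925.73/8.45 = 1056.299 and Q₂ = 7385.30/8.45 = 874.000 (equivalently, work directly with expenditure since P cancels).
Midpoint %ΔQ = (7385.30 − 8925.73)/8155.52 = -0.18888; midpoint %ΔI = (68600 − 96630)/82615 = -0.33928.
η = -0.18888 / -0.33928 = 0.557.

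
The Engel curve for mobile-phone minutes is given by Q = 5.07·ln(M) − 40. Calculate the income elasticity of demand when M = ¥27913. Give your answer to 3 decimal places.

0.426

At M = 27913: Q = 11.901.
dQ/dM = 5.07/M = 0.000181636 at this income.
η = (dQ/dM)·(M/Q) = 0.000181636 × (27913/11.901) = 0.426.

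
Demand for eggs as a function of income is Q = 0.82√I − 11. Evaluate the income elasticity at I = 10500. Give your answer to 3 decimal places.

0.575

At I = 10500: Q = 73.025.
dQ/dI = 0.82/(2√I) = 0.00400119 at this income.
η = (dQ/dI)·(I/Q) = 0.00400119 × (10500/73.025) = 0.575.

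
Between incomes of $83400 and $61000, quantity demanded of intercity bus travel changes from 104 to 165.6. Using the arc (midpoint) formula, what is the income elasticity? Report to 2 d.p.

ΔQ = 165.6 − 104 = 61.6; midpoint Q̄ = (104 + 165.6)/2 = 134.8.
ΔI = 61000 − 83400 = -22400; midpoint Ī = (83400 + 61000)/2 = 72200.
η = (ΔQ/Q̄) ÷ (ΔI/Ī) = (61.6/134.8) ÷ (-22400/72200) = -1.47.

-1.47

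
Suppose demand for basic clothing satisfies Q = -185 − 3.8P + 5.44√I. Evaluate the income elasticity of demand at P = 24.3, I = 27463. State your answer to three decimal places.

At P = 24.3, I = 27463: Q = 624.175.
Holding P constant, ∂Q/∂I = 5.44/(2√I) = 0.0164133.
η_I = (∂Q/∂I)·(I/Q) = 0.0164133 × (27463/624.175) = 0.722.

0.722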